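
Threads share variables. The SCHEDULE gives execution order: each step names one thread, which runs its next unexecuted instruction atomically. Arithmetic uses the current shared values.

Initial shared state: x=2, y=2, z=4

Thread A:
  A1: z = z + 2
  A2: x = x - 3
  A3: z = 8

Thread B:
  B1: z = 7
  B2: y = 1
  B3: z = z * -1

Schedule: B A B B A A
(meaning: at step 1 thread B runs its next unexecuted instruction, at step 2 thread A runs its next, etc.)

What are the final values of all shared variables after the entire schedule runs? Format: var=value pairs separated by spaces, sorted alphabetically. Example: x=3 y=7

Answer: x=-1 y=1 z=8

Derivation:
Step 1: thread B executes B1 (z = 7). Shared: x=2 y=2 z=7. PCs: A@0 B@1
Step 2: thread A executes A1 (z = z + 2). Shared: x=2 y=2 z=9. PCs: A@1 B@1
Step 3: thread B executes B2 (y = 1). Shared: x=2 y=1 z=9. PCs: A@1 B@2
Step 4: thread B executes B3 (z = z * -1). Shared: x=2 y=1 z=-9. PCs: A@1 B@3
Step 5: thread A executes A2 (x = x - 3). Shared: x=-1 y=1 z=-9. PCs: A@2 B@3
Step 6: thread A executes A3 (z = 8). Shared: x=-1 y=1 z=8. PCs: A@3 B@3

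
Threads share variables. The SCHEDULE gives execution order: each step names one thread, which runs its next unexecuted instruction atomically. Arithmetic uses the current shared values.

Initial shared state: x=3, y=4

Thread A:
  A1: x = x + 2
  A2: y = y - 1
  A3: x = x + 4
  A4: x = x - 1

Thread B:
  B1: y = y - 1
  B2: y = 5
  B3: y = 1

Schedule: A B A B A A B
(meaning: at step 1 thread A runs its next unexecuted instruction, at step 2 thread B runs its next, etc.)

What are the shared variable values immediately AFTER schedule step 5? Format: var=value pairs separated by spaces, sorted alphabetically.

Answer: x=9 y=5

Derivation:
Step 1: thread A executes A1 (x = x + 2). Shared: x=5 y=4. PCs: A@1 B@0
Step 2: thread B executes B1 (y = y - 1). Shared: x=5 y=3. PCs: A@1 B@1
Step 3: thread A executes A2 (y = y - 1). Shared: x=5 y=2. PCs: A@2 B@1
Step 4: thread B executes B2 (y = 5). Shared: x=5 y=5. PCs: A@2 B@2
Step 5: thread A executes A3 (x = x + 4). Shared: x=9 y=5. PCs: A@3 B@2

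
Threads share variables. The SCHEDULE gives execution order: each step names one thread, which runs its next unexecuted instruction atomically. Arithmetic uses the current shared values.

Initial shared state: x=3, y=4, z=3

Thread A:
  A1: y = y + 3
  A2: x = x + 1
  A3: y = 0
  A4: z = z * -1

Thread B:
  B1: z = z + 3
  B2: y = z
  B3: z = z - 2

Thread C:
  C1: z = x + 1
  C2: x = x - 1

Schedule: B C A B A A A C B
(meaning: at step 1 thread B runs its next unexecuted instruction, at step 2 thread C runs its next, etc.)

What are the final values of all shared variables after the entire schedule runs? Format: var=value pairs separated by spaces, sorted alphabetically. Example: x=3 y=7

Answer: x=3 y=0 z=-6

Derivation:
Step 1: thread B executes B1 (z = z + 3). Shared: x=3 y=4 z=6. PCs: A@0 B@1 C@0
Step 2: thread C executes C1 (z = x + 1). Shared: x=3 y=4 z=4. PCs: A@0 B@1 C@1
Step 3: thread A executes A1 (y = y + 3). Shared: x=3 y=7 z=4. PCs: A@1 B@1 C@1
Step 4: thread B executes B2 (y = z). Shared: x=3 y=4 z=4. PCs: A@1 B@2 C@1
Step 5: thread A executes A2 (x = x + 1). Shared: x=4 y=4 z=4. PCs: A@2 B@2 C@1
Step 6: thread A executes A3 (y = 0). Shared: x=4 y=0 z=4. PCs: A@3 B@2 C@1
Step 7: thread A executes A4 (z = z * -1). Shared: x=4 y=0 z=-4. PCs: A@4 B@2 C@1
Step 8: thread C executes C2 (x = x - 1). Shared: x=3 y=0 z=-4. PCs: A@4 B@2 C@2
Step 9: thread B executes B3 (z = z - 2). Shared: x=3 y=0 z=-6. PCs: A@4 B@3 C@2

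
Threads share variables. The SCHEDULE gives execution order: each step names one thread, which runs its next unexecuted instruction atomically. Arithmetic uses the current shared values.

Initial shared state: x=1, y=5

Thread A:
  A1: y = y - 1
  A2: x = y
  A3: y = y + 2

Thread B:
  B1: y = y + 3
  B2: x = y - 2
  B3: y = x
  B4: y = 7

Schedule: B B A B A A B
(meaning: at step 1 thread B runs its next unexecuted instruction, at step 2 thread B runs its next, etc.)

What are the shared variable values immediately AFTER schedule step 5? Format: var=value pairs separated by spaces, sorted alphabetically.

Answer: x=6 y=6

Derivation:
Step 1: thread B executes B1 (y = y + 3). Shared: x=1 y=8. PCs: A@0 B@1
Step 2: thread B executes B2 (x = y - 2). Shared: x=6 y=8. PCs: A@0 B@2
Step 3: thread A executes A1 (y = y - 1). Shared: x=6 y=7. PCs: A@1 B@2
Step 4: thread B executes B3 (y = x). Shared: x=6 y=6. PCs: A@1 B@3
Step 5: thread A executes A2 (x = y). Shared: x=6 y=6. PCs: A@2 B@3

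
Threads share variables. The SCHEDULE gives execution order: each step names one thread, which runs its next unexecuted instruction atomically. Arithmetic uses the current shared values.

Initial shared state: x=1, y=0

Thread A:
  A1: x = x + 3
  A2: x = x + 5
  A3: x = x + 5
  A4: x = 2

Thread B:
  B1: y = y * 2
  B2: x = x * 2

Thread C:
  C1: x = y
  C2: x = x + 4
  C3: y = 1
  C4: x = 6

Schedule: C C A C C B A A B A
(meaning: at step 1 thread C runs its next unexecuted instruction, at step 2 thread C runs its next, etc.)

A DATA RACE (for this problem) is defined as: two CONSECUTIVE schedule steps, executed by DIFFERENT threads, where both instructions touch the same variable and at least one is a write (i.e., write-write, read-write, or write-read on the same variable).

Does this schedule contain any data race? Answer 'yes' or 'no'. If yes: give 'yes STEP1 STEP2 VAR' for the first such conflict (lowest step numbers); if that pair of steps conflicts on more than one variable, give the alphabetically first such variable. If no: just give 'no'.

Answer: yes 2 3 x

Derivation:
Steps 1,2: same thread (C). No race.
Steps 2,3: C(x = x + 4) vs A(x = x + 3). RACE on x (W-W).
Steps 3,4: A(r=x,w=x) vs C(r=-,w=y). No conflict.
Steps 4,5: same thread (C). No race.
Steps 5,6: C(r=-,w=x) vs B(r=y,w=y). No conflict.
Steps 6,7: B(r=y,w=y) vs A(r=x,w=x). No conflict.
Steps 7,8: same thread (A). No race.
Steps 8,9: A(x = x + 5) vs B(x = x * 2). RACE on x (W-W).
Steps 9,10: B(x = x * 2) vs A(x = 2). RACE on x (W-W).
First conflict at steps 2,3.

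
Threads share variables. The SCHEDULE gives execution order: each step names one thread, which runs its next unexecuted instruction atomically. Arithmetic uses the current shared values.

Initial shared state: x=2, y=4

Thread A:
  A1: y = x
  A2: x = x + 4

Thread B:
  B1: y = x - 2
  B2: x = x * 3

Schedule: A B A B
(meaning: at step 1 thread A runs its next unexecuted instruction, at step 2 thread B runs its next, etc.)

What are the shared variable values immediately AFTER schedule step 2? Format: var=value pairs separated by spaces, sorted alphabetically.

Step 1: thread A executes A1 (y = x). Shared: x=2 y=2. PCs: A@1 B@0
Step 2: thread B executes B1 (y = x - 2). Shared: x=2 y=0. PCs: A@1 B@1

Answer: x=2 y=0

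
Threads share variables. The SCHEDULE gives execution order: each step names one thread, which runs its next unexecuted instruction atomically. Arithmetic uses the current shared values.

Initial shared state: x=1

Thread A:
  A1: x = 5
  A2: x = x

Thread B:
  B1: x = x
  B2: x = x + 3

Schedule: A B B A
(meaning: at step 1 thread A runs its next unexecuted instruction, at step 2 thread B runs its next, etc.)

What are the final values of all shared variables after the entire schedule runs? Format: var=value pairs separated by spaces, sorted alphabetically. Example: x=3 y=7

Answer: x=8

Derivation:
Step 1: thread A executes A1 (x = 5). Shared: x=5. PCs: A@1 B@0
Step 2: thread B executes B1 (x = x). Shared: x=5. PCs: A@1 B@1
Step 3: thread B executes B2 (x = x + 3). Shared: x=8. PCs: A@1 B@2
Step 4: thread A executes A2 (x = x). Shared: x=8. PCs: A@2 B@2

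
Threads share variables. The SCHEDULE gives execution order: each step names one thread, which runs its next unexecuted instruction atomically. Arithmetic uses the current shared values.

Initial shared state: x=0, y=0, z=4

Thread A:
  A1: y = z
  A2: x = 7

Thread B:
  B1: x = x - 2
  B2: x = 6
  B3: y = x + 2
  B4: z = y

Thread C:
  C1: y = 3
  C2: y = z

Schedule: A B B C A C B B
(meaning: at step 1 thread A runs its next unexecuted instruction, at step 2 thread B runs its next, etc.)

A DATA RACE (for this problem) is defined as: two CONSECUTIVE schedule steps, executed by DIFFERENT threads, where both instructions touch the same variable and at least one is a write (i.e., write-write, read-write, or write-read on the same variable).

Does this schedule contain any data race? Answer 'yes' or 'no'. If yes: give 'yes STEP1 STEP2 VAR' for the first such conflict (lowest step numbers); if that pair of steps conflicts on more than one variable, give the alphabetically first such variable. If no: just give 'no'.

Answer: yes 6 7 y

Derivation:
Steps 1,2: A(r=z,w=y) vs B(r=x,w=x). No conflict.
Steps 2,3: same thread (B). No race.
Steps 3,4: B(r=-,w=x) vs C(r=-,w=y). No conflict.
Steps 4,5: C(r=-,w=y) vs A(r=-,w=x). No conflict.
Steps 5,6: A(r=-,w=x) vs C(r=z,w=y). No conflict.
Steps 6,7: C(y = z) vs B(y = x + 2). RACE on y (W-W).
Steps 7,8: same thread (B). No race.
First conflict at steps 6,7.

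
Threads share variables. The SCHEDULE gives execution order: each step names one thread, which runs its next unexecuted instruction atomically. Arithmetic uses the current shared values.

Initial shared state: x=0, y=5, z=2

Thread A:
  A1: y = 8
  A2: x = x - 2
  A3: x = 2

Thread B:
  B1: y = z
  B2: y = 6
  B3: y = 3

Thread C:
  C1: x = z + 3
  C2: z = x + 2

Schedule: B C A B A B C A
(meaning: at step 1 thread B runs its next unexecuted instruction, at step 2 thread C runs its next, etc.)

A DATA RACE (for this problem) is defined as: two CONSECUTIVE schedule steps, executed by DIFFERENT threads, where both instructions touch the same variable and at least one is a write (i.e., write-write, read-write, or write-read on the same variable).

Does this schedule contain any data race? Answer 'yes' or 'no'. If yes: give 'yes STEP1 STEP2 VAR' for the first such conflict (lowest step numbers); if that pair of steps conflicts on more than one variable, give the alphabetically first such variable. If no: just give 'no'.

Steps 1,2: B(r=z,w=y) vs C(r=z,w=x). No conflict.
Steps 2,3: C(r=z,w=x) vs A(r=-,w=y). No conflict.
Steps 3,4: A(y = 8) vs B(y = 6). RACE on y (W-W).
Steps 4,5: B(r=-,w=y) vs A(r=x,w=x). No conflict.
Steps 5,6: A(r=x,w=x) vs B(r=-,w=y). No conflict.
Steps 6,7: B(r=-,w=y) vs C(r=x,w=z). No conflict.
Steps 7,8: C(z = x + 2) vs A(x = 2). RACE on x (R-W).
First conflict at steps 3,4.

Answer: yes 3 4 y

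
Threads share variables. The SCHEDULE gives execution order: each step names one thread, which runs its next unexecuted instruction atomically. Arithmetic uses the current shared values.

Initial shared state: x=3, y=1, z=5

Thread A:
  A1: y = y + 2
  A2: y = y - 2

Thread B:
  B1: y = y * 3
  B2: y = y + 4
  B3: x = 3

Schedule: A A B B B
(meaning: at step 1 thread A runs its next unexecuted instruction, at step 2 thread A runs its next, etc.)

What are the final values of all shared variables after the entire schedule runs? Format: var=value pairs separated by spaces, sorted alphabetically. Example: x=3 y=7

Answer: x=3 y=7 z=5

Derivation:
Step 1: thread A executes A1 (y = y + 2). Shared: x=3 y=3 z=5. PCs: A@1 B@0
Step 2: thread A executes A2 (y = y - 2). Shared: x=3 y=1 z=5. PCs: A@2 B@0
Step 3: thread B executes B1 (y = y * 3). Shared: x=3 y=3 z=5. PCs: A@2 B@1
Step 4: thread B executes B2 (y = y + 4). Shared: x=3 y=7 z=5. PCs: A@2 B@2
Step 5: thread B executes B3 (x = 3). Shared: x=3 y=7 z=5. PCs: A@2 B@3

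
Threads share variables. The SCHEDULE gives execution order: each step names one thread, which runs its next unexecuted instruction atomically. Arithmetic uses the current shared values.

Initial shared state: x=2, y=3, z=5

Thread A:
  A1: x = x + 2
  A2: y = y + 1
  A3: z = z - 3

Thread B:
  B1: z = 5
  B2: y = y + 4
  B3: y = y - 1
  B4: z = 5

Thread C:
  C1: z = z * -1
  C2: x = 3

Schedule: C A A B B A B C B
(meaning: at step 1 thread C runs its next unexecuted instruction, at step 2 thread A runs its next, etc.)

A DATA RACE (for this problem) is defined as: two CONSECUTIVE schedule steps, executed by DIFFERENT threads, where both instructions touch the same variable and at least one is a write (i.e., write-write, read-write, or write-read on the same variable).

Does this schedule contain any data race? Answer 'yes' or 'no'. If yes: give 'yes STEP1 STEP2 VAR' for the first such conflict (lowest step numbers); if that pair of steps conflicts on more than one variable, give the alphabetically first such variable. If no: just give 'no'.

Answer: no

Derivation:
Steps 1,2: C(r=z,w=z) vs A(r=x,w=x). No conflict.
Steps 2,3: same thread (A). No race.
Steps 3,4: A(r=y,w=y) vs B(r=-,w=z). No conflict.
Steps 4,5: same thread (B). No race.
Steps 5,6: B(r=y,w=y) vs A(r=z,w=z). No conflict.
Steps 6,7: A(r=z,w=z) vs B(r=y,w=y). No conflict.
Steps 7,8: B(r=y,w=y) vs C(r=-,w=x). No conflict.
Steps 8,9: C(r=-,w=x) vs B(r=-,w=z). No conflict.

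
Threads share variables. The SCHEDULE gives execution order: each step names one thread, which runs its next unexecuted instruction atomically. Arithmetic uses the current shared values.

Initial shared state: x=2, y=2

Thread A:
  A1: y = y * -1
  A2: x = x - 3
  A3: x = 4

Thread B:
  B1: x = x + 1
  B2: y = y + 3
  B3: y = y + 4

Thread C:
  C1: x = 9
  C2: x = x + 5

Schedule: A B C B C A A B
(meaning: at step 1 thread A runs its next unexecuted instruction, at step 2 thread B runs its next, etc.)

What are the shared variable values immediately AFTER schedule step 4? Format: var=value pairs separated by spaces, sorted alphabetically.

Step 1: thread A executes A1 (y = y * -1). Shared: x=2 y=-2. PCs: A@1 B@0 C@0
Step 2: thread B executes B1 (x = x + 1). Shared: x=3 y=-2. PCs: A@1 B@1 C@0
Step 3: thread C executes C1 (x = 9). Shared: x=9 y=-2. PCs: A@1 B@1 C@1
Step 4: thread B executes B2 (y = y + 3). Shared: x=9 y=1. PCs: A@1 B@2 C@1

Answer: x=9 y=1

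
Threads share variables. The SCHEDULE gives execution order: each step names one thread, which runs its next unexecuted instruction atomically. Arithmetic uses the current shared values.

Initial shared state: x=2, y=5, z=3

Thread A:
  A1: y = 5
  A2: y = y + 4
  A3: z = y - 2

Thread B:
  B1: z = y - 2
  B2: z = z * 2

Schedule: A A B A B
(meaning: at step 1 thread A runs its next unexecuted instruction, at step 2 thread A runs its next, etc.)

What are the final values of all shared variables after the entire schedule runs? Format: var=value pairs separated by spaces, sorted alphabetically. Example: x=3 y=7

Answer: x=2 y=9 z=14

Derivation:
Step 1: thread A executes A1 (y = 5). Shared: x=2 y=5 z=3. PCs: A@1 B@0
Step 2: thread A executes A2 (y = y + 4). Shared: x=2 y=9 z=3. PCs: A@2 B@0
Step 3: thread B executes B1 (z = y - 2). Shared: x=2 y=9 z=7. PCs: A@2 B@1
Step 4: thread A executes A3 (z = y - 2). Shared: x=2 y=9 z=7. PCs: A@3 B@1
Step 5: thread B executes B2 (z = z * 2). Shared: x=2 y=9 z=14. PCs: A@3 B@2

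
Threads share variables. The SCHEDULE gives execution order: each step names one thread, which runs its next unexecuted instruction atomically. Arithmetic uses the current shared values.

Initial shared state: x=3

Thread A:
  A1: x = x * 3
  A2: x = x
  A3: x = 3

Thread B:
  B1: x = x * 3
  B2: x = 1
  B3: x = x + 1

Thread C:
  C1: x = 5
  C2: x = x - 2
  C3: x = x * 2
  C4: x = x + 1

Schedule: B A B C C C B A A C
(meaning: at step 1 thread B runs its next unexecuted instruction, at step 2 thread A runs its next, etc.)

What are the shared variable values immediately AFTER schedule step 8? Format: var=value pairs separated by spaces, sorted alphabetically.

Step 1: thread B executes B1 (x = x * 3). Shared: x=9. PCs: A@0 B@1 C@0
Step 2: thread A executes A1 (x = x * 3). Shared: x=27. PCs: A@1 B@1 C@0
Step 3: thread B executes B2 (x = 1). Shared: x=1. PCs: A@1 B@2 C@0
Step 4: thread C executes C1 (x = 5). Shared: x=5. PCs: A@1 B@2 C@1
Step 5: thread C executes C2 (x = x - 2). Shared: x=3. PCs: A@1 B@2 C@2
Step 6: thread C executes C3 (x = x * 2). Shared: x=6. PCs: A@1 B@2 C@3
Step 7: thread B executes B3 (x = x + 1). Shared: x=7. PCs: A@1 B@3 C@3
Step 8: thread A executes A2 (x = x). Shared: x=7. PCs: A@2 B@3 C@3

Answer: x=7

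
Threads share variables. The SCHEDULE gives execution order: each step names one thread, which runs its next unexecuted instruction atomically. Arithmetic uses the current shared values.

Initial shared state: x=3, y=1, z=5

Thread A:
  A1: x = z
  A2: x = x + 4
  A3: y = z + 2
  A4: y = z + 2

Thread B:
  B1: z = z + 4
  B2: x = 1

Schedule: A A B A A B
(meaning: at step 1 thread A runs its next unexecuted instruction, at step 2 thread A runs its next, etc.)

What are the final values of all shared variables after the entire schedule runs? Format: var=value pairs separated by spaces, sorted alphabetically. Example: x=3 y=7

Step 1: thread A executes A1 (x = z). Shared: x=5 y=1 z=5. PCs: A@1 B@0
Step 2: thread A executes A2 (x = x + 4). Shared: x=9 y=1 z=5. PCs: A@2 B@0
Step 3: thread B executes B1 (z = z + 4). Shared: x=9 y=1 z=9. PCs: A@2 B@1
Step 4: thread A executes A3 (y = z + 2). Shared: x=9 y=11 z=9. PCs: A@3 B@1
Step 5: thread A executes A4 (y = z + 2). Shared: x=9 y=11 z=9. PCs: A@4 B@1
Step 6: thread B executes B2 (x = 1). Shared: x=1 y=11 z=9. PCs: A@4 B@2

Answer: x=1 y=11 z=9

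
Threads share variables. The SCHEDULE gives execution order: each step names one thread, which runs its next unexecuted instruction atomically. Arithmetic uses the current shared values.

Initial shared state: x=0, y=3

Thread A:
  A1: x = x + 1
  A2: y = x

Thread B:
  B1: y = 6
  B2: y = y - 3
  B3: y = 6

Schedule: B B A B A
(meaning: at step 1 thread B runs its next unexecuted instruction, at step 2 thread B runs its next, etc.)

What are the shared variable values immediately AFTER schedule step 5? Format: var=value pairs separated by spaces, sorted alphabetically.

Step 1: thread B executes B1 (y = 6). Shared: x=0 y=6. PCs: A@0 B@1
Step 2: thread B executes B2 (y = y - 3). Shared: x=0 y=3. PCs: A@0 B@2
Step 3: thread A executes A1 (x = x + 1). Shared: x=1 y=3. PCs: A@1 B@2
Step 4: thread B executes B3 (y = 6). Shared: x=1 y=6. PCs: A@1 B@3
Step 5: thread A executes A2 (y = x). Shared: x=1 y=1. PCs: A@2 B@3

Answer: x=1 y=1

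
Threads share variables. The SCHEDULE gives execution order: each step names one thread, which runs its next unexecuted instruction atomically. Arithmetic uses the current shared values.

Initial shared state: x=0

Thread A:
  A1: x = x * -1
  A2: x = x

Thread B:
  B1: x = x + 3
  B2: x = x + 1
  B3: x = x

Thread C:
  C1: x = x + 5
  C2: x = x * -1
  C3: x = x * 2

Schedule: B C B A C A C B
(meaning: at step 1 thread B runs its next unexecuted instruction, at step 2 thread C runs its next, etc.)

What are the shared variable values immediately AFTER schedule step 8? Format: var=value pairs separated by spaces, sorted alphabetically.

Step 1: thread B executes B1 (x = x + 3). Shared: x=3. PCs: A@0 B@1 C@0
Step 2: thread C executes C1 (x = x + 5). Shared: x=8. PCs: A@0 B@1 C@1
Step 3: thread B executes B2 (x = x + 1). Shared: x=9. PCs: A@0 B@2 C@1
Step 4: thread A executes A1 (x = x * -1). Shared: x=-9. PCs: A@1 B@2 C@1
Step 5: thread C executes C2 (x = x * -1). Shared: x=9. PCs: A@1 B@2 C@2
Step 6: thread A executes A2 (x = x). Shared: x=9. PCs: A@2 B@2 C@2
Step 7: thread C executes C3 (x = x * 2). Shared: x=18. PCs: A@2 B@2 C@3
Step 8: thread B executes B3 (x = x). Shared: x=18. PCs: A@2 B@3 C@3

Answer: x=18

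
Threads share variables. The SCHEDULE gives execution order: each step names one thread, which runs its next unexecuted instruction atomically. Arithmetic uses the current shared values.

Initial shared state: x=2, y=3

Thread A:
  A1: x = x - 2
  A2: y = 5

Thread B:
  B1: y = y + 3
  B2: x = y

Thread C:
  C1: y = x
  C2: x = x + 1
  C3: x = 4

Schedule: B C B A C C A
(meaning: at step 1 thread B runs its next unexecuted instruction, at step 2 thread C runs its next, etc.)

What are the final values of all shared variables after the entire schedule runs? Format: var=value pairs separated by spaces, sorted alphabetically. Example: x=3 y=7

Answer: x=4 y=5

Derivation:
Step 1: thread B executes B1 (y = y + 3). Shared: x=2 y=6. PCs: A@0 B@1 C@0
Step 2: thread C executes C1 (y = x). Shared: x=2 y=2. PCs: A@0 B@1 C@1
Step 3: thread B executes B2 (x = y). Shared: x=2 y=2. PCs: A@0 B@2 C@1
Step 4: thread A executes A1 (x = x - 2). Shared: x=0 y=2. PCs: A@1 B@2 C@1
Step 5: thread C executes C2 (x = x + 1). Shared: x=1 y=2. PCs: A@1 B@2 C@2
Step 6: thread C executes C3 (x = 4). Shared: x=4 y=2. PCs: A@1 B@2 C@3
Step 7: thread A executes A2 (y = 5). Shared: x=4 y=5. PCs: A@2 B@2 C@3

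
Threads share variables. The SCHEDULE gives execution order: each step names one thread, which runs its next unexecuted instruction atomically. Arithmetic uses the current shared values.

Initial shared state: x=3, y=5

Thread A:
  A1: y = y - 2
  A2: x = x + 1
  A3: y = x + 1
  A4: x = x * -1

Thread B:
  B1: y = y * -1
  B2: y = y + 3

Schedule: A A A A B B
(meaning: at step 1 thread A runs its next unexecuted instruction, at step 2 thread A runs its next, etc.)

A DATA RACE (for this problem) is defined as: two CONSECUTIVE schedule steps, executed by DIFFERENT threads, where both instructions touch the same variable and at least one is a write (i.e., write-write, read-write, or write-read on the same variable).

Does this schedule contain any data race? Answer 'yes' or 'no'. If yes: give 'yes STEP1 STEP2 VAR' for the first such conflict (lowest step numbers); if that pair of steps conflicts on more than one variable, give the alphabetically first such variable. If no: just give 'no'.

Answer: no

Derivation:
Steps 1,2: same thread (A). No race.
Steps 2,3: same thread (A). No race.
Steps 3,4: same thread (A). No race.
Steps 4,5: A(r=x,w=x) vs B(r=y,w=y). No conflict.
Steps 5,6: same thread (B). No race.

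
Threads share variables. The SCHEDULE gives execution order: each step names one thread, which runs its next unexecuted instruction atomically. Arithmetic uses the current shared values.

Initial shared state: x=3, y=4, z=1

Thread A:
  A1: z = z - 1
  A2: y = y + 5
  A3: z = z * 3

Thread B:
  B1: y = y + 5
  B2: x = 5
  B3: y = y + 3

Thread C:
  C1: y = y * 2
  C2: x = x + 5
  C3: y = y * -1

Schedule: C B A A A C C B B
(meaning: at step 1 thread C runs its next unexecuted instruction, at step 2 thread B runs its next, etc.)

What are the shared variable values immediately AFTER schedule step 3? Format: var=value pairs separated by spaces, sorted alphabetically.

Step 1: thread C executes C1 (y = y * 2). Shared: x=3 y=8 z=1. PCs: A@0 B@0 C@1
Step 2: thread B executes B1 (y = y + 5). Shared: x=3 y=13 z=1. PCs: A@0 B@1 C@1
Step 3: thread A executes A1 (z = z - 1). Shared: x=3 y=13 z=0. PCs: A@1 B@1 C@1

Answer: x=3 y=13 z=0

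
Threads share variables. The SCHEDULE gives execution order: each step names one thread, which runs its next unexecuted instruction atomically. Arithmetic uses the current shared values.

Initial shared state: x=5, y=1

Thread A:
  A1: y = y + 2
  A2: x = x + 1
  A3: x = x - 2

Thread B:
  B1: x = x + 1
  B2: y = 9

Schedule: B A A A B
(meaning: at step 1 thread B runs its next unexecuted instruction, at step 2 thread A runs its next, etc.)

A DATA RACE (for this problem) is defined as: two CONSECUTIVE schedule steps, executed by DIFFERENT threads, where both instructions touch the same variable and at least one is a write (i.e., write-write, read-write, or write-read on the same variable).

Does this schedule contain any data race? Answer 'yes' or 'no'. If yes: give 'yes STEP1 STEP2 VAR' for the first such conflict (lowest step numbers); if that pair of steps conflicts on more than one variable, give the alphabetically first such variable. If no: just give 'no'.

Steps 1,2: B(r=x,w=x) vs A(r=y,w=y). No conflict.
Steps 2,3: same thread (A). No race.
Steps 3,4: same thread (A). No race.
Steps 4,5: A(r=x,w=x) vs B(r=-,w=y). No conflict.

Answer: no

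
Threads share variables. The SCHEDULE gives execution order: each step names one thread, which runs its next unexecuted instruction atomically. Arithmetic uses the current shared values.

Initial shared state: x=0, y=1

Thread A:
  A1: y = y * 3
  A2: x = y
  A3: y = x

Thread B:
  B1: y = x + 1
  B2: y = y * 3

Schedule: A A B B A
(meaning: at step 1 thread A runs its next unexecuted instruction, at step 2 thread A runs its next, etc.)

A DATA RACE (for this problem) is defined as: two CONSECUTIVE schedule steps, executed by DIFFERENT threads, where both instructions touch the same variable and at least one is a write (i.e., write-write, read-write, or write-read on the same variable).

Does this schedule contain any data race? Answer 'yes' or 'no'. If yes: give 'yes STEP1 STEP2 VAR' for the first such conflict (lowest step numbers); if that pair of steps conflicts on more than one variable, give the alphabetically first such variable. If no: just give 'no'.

Steps 1,2: same thread (A). No race.
Steps 2,3: A(x = y) vs B(y = x + 1). RACE on x (W-R), y (R-W). Multiple vars; alphabetically first is x.
Steps 3,4: same thread (B). No race.
Steps 4,5: B(y = y * 3) vs A(y = x). RACE on y (W-W).
First conflict at steps 2,3.

Answer: yes 2 3 x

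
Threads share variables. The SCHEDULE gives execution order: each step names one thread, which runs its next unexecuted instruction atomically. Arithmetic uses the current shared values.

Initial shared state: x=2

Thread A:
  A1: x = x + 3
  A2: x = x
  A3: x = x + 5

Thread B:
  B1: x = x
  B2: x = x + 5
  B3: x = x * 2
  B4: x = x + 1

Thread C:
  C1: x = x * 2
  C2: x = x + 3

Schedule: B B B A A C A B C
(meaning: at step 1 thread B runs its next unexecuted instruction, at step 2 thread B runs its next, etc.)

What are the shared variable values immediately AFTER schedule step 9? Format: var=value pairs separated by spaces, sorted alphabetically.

Step 1: thread B executes B1 (x = x). Shared: x=2. PCs: A@0 B@1 C@0
Step 2: thread B executes B2 (x = x + 5). Shared: x=7. PCs: A@0 B@2 C@0
Step 3: thread B executes B3 (x = x * 2). Shared: x=14. PCs: A@0 B@3 C@0
Step 4: thread A executes A1 (x = x + 3). Shared: x=17. PCs: A@1 B@3 C@0
Step 5: thread A executes A2 (x = x). Shared: x=17. PCs: A@2 B@3 C@0
Step 6: thread C executes C1 (x = x * 2). Shared: x=34. PCs: A@2 B@3 C@1
Step 7: thread A executes A3 (x = x + 5). Shared: x=39. PCs: A@3 B@3 C@1
Step 8: thread B executes B4 (x = x + 1). Shared: x=40. PCs: A@3 B@4 C@1
Step 9: thread C executes C2 (x = x + 3). Shared: x=43. PCs: A@3 B@4 C@2

Answer: x=43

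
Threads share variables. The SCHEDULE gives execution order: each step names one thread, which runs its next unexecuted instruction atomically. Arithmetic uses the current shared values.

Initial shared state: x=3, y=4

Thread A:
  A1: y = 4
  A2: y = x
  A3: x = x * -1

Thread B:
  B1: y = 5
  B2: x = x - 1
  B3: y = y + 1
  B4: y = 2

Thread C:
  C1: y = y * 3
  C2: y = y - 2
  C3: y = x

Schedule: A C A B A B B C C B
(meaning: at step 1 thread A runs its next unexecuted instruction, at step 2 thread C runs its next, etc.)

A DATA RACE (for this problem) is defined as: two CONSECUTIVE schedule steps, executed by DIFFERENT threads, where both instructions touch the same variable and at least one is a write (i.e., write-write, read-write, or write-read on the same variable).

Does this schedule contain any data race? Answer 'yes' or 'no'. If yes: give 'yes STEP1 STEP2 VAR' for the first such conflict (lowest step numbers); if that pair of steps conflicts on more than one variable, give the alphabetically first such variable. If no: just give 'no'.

Answer: yes 1 2 y

Derivation:
Steps 1,2: A(y = 4) vs C(y = y * 3). RACE on y (W-W).
Steps 2,3: C(y = y * 3) vs A(y = x). RACE on y (W-W).
Steps 3,4: A(y = x) vs B(y = 5). RACE on y (W-W).
Steps 4,5: B(r=-,w=y) vs A(r=x,w=x). No conflict.
Steps 5,6: A(x = x * -1) vs B(x = x - 1). RACE on x (W-W).
Steps 6,7: same thread (B). No race.
Steps 7,8: B(y = y + 1) vs C(y = y - 2). RACE on y (W-W).
Steps 8,9: same thread (C). No race.
Steps 9,10: C(y = x) vs B(y = 2). RACE on y (W-W).
First conflict at steps 1,2.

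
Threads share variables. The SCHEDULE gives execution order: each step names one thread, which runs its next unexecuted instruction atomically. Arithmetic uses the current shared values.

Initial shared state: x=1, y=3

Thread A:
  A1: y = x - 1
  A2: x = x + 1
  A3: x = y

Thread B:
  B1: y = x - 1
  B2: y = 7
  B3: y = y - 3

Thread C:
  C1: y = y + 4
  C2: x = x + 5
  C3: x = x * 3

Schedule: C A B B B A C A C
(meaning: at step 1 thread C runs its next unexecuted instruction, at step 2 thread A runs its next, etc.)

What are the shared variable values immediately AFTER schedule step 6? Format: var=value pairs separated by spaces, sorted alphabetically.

Step 1: thread C executes C1 (y = y + 4). Shared: x=1 y=7. PCs: A@0 B@0 C@1
Step 2: thread A executes A1 (y = x - 1). Shared: x=1 y=0. PCs: A@1 B@0 C@1
Step 3: thread B executes B1 (y = x - 1). Shared: x=1 y=0. PCs: A@1 B@1 C@1
Step 4: thread B executes B2 (y = 7). Shared: x=1 y=7. PCs: A@1 B@2 C@1
Step 5: thread B executes B3 (y = y - 3). Shared: x=1 y=4. PCs: A@1 B@3 C@1
Step 6: thread A executes A2 (x = x + 1). Shared: x=2 y=4. PCs: A@2 B@3 C@1

Answer: x=2 y=4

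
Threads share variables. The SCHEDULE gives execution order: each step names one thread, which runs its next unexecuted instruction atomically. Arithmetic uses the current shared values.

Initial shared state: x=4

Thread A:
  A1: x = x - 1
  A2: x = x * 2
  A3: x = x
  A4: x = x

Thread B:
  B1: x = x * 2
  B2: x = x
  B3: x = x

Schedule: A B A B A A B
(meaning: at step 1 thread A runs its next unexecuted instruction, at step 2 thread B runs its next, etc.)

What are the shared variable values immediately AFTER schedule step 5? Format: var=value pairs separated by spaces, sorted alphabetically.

Answer: x=12

Derivation:
Step 1: thread A executes A1 (x = x - 1). Shared: x=3. PCs: A@1 B@0
Step 2: thread B executes B1 (x = x * 2). Shared: x=6. PCs: A@1 B@1
Step 3: thread A executes A2 (x = x * 2). Shared: x=12. PCs: A@2 B@1
Step 4: thread B executes B2 (x = x). Shared: x=12. PCs: A@2 B@2
Step 5: thread A executes A3 (x = x). Shared: x=12. PCs: A@3 B@2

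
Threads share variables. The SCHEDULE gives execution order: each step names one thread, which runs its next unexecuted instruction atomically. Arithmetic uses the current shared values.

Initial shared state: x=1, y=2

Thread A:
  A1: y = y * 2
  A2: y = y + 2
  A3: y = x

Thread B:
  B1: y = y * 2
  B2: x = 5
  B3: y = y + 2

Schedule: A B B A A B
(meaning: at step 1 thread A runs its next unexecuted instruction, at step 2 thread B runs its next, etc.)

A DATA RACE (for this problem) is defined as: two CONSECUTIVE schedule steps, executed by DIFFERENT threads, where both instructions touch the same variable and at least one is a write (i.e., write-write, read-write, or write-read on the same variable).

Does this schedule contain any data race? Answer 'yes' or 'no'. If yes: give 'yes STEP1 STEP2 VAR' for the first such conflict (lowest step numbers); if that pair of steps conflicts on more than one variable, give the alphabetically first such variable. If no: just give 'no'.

Answer: yes 1 2 y

Derivation:
Steps 1,2: A(y = y * 2) vs B(y = y * 2). RACE on y (W-W).
Steps 2,3: same thread (B). No race.
Steps 3,4: B(r=-,w=x) vs A(r=y,w=y). No conflict.
Steps 4,5: same thread (A). No race.
Steps 5,6: A(y = x) vs B(y = y + 2). RACE on y (W-W).
First conflict at steps 1,2.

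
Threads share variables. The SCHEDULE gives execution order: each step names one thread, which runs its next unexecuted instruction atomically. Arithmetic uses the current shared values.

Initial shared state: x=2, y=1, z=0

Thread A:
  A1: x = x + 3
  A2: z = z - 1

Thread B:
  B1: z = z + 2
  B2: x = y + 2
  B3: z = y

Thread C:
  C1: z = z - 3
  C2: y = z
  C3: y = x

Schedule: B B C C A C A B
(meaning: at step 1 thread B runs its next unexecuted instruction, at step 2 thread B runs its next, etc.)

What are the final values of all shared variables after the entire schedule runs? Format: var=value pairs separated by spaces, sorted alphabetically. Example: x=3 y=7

Step 1: thread B executes B1 (z = z + 2). Shared: x=2 y=1 z=2. PCs: A@0 B@1 C@0
Step 2: thread B executes B2 (x = y + 2). Shared: x=3 y=1 z=2. PCs: A@0 B@2 C@0
Step 3: thread C executes C1 (z = z - 3). Shared: x=3 y=1 z=-1. PCs: A@0 B@2 C@1
Step 4: thread C executes C2 (y = z). Shared: x=3 y=-1 z=-1. PCs: A@0 B@2 C@2
Step 5: thread A executes A1 (x = x + 3). Shared: x=6 y=-1 z=-1. PCs: A@1 B@2 C@2
Step 6: thread C executes C3 (y = x). Shared: x=6 y=6 z=-1. PCs: A@1 B@2 C@3
Step 7: thread A executes A2 (z = z - 1). Shared: x=6 y=6 z=-2. PCs: A@2 B@2 C@3
Step 8: thread B executes B3 (z = y). Shared: x=6 y=6 z=6. PCs: A@2 B@3 C@3

Answer: x=6 y=6 z=6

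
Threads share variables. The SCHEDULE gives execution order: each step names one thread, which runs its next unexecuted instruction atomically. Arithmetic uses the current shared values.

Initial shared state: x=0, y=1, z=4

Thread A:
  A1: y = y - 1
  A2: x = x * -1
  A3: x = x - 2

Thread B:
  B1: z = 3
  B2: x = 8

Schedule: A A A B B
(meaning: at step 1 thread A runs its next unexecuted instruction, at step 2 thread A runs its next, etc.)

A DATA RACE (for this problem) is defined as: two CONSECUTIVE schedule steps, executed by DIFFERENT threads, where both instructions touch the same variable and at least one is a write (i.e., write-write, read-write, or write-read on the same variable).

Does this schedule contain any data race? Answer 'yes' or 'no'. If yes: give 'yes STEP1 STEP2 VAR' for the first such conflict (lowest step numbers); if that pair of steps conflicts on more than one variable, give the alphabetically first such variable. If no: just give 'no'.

Steps 1,2: same thread (A). No race.
Steps 2,3: same thread (A). No race.
Steps 3,4: A(r=x,w=x) vs B(r=-,w=z). No conflict.
Steps 4,5: same thread (B). No race.

Answer: no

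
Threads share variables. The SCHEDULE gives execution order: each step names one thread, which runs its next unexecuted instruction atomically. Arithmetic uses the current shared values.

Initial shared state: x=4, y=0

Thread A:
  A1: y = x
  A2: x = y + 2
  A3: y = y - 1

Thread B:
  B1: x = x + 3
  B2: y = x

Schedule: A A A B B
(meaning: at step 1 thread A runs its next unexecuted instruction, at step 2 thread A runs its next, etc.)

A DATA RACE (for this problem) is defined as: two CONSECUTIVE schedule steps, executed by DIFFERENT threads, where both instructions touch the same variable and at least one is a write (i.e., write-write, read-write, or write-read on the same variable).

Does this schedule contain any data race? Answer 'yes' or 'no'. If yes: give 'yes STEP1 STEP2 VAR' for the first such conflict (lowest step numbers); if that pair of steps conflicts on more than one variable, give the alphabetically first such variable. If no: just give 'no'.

Answer: no

Derivation:
Steps 1,2: same thread (A). No race.
Steps 2,3: same thread (A). No race.
Steps 3,4: A(r=y,w=y) vs B(r=x,w=x). No conflict.
Steps 4,5: same thread (B). No race.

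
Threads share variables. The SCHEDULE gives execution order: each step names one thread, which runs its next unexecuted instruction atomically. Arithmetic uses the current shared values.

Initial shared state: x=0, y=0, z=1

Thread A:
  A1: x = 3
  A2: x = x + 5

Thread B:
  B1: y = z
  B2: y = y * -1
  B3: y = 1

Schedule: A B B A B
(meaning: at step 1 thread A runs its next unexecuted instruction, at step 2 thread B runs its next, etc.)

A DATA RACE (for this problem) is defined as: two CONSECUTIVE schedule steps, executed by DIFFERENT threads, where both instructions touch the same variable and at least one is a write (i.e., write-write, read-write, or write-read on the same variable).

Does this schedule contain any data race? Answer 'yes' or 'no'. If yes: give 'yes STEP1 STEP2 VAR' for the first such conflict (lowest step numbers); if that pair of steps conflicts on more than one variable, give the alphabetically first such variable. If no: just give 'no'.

Steps 1,2: A(r=-,w=x) vs B(r=z,w=y). No conflict.
Steps 2,3: same thread (B). No race.
Steps 3,4: B(r=y,w=y) vs A(r=x,w=x). No conflict.
Steps 4,5: A(r=x,w=x) vs B(r=-,w=y). No conflict.

Answer: no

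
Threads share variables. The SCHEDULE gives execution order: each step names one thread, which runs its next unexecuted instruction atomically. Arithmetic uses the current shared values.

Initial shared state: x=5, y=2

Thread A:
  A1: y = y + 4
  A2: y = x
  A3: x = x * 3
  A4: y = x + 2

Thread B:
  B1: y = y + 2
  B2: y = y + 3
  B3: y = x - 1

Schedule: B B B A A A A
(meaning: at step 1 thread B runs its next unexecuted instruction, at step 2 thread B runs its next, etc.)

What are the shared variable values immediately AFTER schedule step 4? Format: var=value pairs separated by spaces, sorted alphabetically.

Step 1: thread B executes B1 (y = y + 2). Shared: x=5 y=4. PCs: A@0 B@1
Step 2: thread B executes B2 (y = y + 3). Shared: x=5 y=7. PCs: A@0 B@2
Step 3: thread B executes B3 (y = x - 1). Shared: x=5 y=4. PCs: A@0 B@3
Step 4: thread A executes A1 (y = y + 4). Shared: x=5 y=8. PCs: A@1 B@3

Answer: x=5 y=8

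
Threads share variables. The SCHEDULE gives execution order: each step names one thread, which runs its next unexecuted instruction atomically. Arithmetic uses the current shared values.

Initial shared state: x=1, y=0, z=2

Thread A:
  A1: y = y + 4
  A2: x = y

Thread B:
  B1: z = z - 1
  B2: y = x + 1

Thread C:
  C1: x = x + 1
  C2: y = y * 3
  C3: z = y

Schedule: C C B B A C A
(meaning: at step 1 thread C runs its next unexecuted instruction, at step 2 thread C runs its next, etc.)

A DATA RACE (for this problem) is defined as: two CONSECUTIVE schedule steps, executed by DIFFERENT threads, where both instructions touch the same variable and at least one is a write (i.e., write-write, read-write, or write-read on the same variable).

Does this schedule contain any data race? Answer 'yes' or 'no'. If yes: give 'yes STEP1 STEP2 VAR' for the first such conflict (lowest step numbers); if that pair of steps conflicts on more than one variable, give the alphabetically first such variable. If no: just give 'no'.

Steps 1,2: same thread (C). No race.
Steps 2,3: C(r=y,w=y) vs B(r=z,w=z). No conflict.
Steps 3,4: same thread (B). No race.
Steps 4,5: B(y = x + 1) vs A(y = y + 4). RACE on y (W-W).
Steps 5,6: A(y = y + 4) vs C(z = y). RACE on y (W-R).
Steps 6,7: C(r=y,w=z) vs A(r=y,w=x). No conflict.
First conflict at steps 4,5.

Answer: yes 4 5 y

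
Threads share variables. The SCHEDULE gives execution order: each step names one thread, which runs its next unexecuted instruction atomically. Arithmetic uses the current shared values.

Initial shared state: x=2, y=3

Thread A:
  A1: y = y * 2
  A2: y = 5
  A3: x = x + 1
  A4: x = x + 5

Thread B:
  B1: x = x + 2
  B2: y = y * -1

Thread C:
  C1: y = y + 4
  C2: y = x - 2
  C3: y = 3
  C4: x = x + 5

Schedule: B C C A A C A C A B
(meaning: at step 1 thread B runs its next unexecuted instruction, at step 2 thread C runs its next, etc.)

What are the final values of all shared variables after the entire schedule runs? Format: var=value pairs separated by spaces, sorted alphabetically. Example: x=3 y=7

Answer: x=15 y=-3

Derivation:
Step 1: thread B executes B1 (x = x + 2). Shared: x=4 y=3. PCs: A@0 B@1 C@0
Step 2: thread C executes C1 (y = y + 4). Shared: x=4 y=7. PCs: A@0 B@1 C@1
Step 3: thread C executes C2 (y = x - 2). Shared: x=4 y=2. PCs: A@0 B@1 C@2
Step 4: thread A executes A1 (y = y * 2). Shared: x=4 y=4. PCs: A@1 B@1 C@2
Step 5: thread A executes A2 (y = 5). Shared: x=4 y=5. PCs: A@2 B@1 C@2
Step 6: thread C executes C3 (y = 3). Shared: x=4 y=3. PCs: A@2 B@1 C@3
Step 7: thread A executes A3 (x = x + 1). Shared: x=5 y=3. PCs: A@3 B@1 C@3
Step 8: thread C executes C4 (x = x + 5). Shared: x=10 y=3. PCs: A@3 B@1 C@4
Step 9: thread A executes A4 (x = x + 5). Shared: x=15 y=3. PCs: A@4 B@1 C@4
Step 10: thread B executes B2 (y = y * -1). Shared: x=15 y=-3. PCs: A@4 B@2 C@4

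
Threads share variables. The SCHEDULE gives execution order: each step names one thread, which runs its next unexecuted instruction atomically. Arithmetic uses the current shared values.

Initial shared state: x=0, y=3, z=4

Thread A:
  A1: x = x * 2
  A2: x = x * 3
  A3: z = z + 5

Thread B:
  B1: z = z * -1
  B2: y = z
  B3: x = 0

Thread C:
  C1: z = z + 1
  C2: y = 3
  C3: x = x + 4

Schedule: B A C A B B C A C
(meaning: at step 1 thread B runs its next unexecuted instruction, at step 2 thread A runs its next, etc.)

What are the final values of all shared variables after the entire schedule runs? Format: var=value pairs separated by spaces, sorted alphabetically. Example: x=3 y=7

Answer: x=4 y=3 z=2

Derivation:
Step 1: thread B executes B1 (z = z * -1). Shared: x=0 y=3 z=-4. PCs: A@0 B@1 C@0
Step 2: thread A executes A1 (x = x * 2). Shared: x=0 y=3 z=-4. PCs: A@1 B@1 C@0
Step 3: thread C executes C1 (z = z + 1). Shared: x=0 y=3 z=-3. PCs: A@1 B@1 C@1
Step 4: thread A executes A2 (x = x * 3). Shared: x=0 y=3 z=-3. PCs: A@2 B@1 C@1
Step 5: thread B executes B2 (y = z). Shared: x=0 y=-3 z=-3. PCs: A@2 B@2 C@1
Step 6: thread B executes B3 (x = 0). Shared: x=0 y=-3 z=-3. PCs: A@2 B@3 C@1
Step 7: thread C executes C2 (y = 3). Shared: x=0 y=3 z=-3. PCs: A@2 B@3 C@2
Step 8: thread A executes A3 (z = z + 5). Shared: x=0 y=3 z=2. PCs: A@3 B@3 C@2
Step 9: thread C executes C3 (x = x + 4). Shared: x=4 y=3 z=2. PCs: A@3 B@3 C@3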